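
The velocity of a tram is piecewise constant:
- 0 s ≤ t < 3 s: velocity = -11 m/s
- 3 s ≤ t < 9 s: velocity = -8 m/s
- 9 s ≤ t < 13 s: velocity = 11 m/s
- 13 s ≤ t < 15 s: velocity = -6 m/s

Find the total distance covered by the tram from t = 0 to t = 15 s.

Total distance travelled is ∫|v| dt — sum the magnitudes of each area piece.
0–3 s: |-11| × 3 = 33 m
3–9 s: |-8| × 6 = 48 m
9–13 s: |11| × 4 = 44 m
13–15 s: |-6| × 2 = 12 m
Total distance = 137 m

137 m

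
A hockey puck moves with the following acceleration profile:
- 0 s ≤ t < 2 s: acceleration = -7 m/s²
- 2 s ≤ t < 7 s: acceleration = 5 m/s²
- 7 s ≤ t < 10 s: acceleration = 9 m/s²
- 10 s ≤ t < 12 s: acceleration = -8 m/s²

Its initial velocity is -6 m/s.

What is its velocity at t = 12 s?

Δv equals the area under the a-t graph; then v = v₀ + Δv.
0–2 s: -7 × 2 = -14 m/s
2–7 s: 5 × 5 = 25 m/s
7–10 s: 9 × 3 = 27 m/s
10–12 s: -8 × 2 = -16 m/s
Δv = 22 m/s, so v(12) = -6 + (22) = 16 m/s.

16 m/s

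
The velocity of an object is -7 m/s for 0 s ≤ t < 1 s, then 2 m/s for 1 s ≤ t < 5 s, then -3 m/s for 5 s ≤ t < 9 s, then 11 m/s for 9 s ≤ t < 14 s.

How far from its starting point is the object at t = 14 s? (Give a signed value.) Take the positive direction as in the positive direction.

44 m

Net displacement equals the area under the velocity-time graph (areas below the axis count negative).
0–1 s: -7 × 1 = -7 m
1–5 s: 2 × 4 = 8 m
5–9 s: -3 × 4 = -12 m
9–14 s: 11 × 5 = 55 m
Net displacement = 44 m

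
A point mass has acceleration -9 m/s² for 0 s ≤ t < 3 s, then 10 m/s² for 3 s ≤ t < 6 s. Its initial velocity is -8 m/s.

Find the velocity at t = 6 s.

-5 m/s

Δv equals the area under the a-t graph; then v = v₀ + Δv.
0–3 s: -9 × 3 = -27 m/s
3–6 s: 10 × 3 = 30 m/s
Δv = 3 m/s, so v(6) = -8 + (3) = -5 m/s.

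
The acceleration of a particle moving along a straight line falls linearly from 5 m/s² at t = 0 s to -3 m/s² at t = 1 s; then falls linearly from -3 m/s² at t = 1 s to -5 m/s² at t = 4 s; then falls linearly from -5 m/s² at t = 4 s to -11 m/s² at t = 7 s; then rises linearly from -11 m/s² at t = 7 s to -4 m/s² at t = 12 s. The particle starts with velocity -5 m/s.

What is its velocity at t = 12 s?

-77.5 m/s

Δv equals the area under the a-t graph; then v = v₀ + Δv.
0–1 s: ½(5 + -3)(1) = 1 m/s
1–4 s: ½(-3 + -5)(3) = -12 m/s
4–7 s: ½(-5 + -11)(3) = -24 m/s
7–12 s: ½(-11 + -4)(5) = -37.5 m/s
Δv = -72.5 m/s, so v(12) = -5 + (-72.5) = -77.5 m/s.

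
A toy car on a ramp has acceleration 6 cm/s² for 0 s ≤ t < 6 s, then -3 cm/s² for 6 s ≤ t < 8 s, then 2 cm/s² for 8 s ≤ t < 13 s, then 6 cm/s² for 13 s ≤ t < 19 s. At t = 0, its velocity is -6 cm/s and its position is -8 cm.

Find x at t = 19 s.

On each constant-a segment, Δv = aΔt and Δx = v₀Δt + ½aΔt²; chain segment to segment.
0–6 s: v starts -6 cm/s; Δx = -6·6 + ½·6·6² = 72 cm; v ends 30 cm/s.
6–8 s: v starts 30 cm/s; Δx = 30·2 + ½·-3·2² = 54 cm; v ends 24 cm/s.
8–13 s: v starts 24 cm/s; Δx = 24·5 + ½·2·5² = 145 cm; v ends 34 cm/s.
13–19 s: v starts 34 cm/s; Δx = 34·6 + ½·6·6² = 312 cm; v ends 70 cm/s.
x(19) = -8 + Σ Δx = 575 cm.

575 cm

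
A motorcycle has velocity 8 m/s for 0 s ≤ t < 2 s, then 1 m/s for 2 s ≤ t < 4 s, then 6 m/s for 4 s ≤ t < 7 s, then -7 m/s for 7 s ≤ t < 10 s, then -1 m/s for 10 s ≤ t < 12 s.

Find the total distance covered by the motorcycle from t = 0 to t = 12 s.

Distance (not displacement) is the total path length: add the absolute areas under v-t.
0–2 s: |8| × 2 = 16 m
2–4 s: |1| × 2 = 2 m
4–7 s: |6| × 3 = 18 m
7–10 s: |-7| × 3 = 21 m
10–12 s: |-1| × 2 = 2 m
Total distance = 59 m

59 m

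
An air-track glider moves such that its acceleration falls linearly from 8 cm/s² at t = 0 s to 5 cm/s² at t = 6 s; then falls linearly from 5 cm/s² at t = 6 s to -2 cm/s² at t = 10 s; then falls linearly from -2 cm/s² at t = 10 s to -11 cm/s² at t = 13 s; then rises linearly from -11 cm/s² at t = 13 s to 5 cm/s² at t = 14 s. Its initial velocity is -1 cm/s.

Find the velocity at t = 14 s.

21.5 cm/s

Δv equals the area under the a-t graph; then v = v₀ + Δv.
0–6 s: ½(8 + 5)(6) = 39 cm/s
6–10 s: ½(5 + -2)(4) = 6 cm/s
10–13 s: ½(-2 + -11)(3) = -19.5 cm/s
13–14 s: ½(-11 + 5)(1) = -3 cm/s
Δv = 22.5 cm/s, so v(14) = -1 + (22.5) = 21.5 cm/s.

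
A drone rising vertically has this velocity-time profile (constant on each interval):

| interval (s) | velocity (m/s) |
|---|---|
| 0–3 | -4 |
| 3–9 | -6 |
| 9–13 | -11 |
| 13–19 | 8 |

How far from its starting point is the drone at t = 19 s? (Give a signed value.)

-44 m

Displacement is the signed area under the v-t curve.
0–3 s: -4 × 3 = -12 m
3–9 s: -6 × 6 = -36 m
9–13 s: -11 × 4 = -44 m
13–19 s: 8 × 6 = 48 m
Net displacement = -44 m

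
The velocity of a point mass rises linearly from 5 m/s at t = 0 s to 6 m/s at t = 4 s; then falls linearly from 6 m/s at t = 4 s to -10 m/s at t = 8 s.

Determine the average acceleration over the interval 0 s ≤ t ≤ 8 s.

Average acceleration = Δv/Δt = (-10 − 5)/(8 − 0) = -1.875 m/s².

-1.875 m/s²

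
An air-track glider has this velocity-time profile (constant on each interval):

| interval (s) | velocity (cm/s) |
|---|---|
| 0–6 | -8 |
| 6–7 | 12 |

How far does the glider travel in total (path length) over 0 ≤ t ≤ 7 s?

60 cm

Distance (not displacement) is the total path length: add the absolute areas under v-t.
0–6 s: |-8| × 6 = 48 cm
6–7 s: |12| × 1 = 12 cm
Total distance = 60 cm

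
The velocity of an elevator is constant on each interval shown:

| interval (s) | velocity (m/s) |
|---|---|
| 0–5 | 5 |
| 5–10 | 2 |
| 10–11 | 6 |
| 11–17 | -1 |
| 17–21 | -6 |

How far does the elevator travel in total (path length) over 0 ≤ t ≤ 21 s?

71 m

Total distance travelled is ∫|v| dt — sum the magnitudes of each area piece.
0–5 s: |5| × 5 = 25 m
5–10 s: |2| × 5 = 10 m
10–11 s: |6| × 1 = 6 m
11–17 s: |-1| × 6 = 6 m
17–21 s: |-6| × 4 = 24 m
Total distance = 71 m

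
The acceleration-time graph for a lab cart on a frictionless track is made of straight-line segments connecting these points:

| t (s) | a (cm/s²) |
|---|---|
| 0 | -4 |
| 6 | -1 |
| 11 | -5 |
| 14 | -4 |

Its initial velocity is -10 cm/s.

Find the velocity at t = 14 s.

-53.5 cm/s

Δv equals the area under the a-t graph; then v = v₀ + Δv.
0–6 s: ½(-4 + -1)(6) = -15 cm/s
6–11 s: ½(-1 + -5)(5) = -15 cm/s
11–14 s: ½(-5 + -4)(3) = -13.5 cm/s
Δv = -43.5 cm/s, so v(14) = -10 + (-43.5) = -53.5 cm/s.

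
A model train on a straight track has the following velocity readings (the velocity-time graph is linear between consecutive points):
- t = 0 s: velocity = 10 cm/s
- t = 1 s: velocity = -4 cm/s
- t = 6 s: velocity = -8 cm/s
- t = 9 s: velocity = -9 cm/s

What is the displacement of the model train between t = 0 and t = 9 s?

Net displacement equals the area under the velocity-time graph (areas below the axis count negative).
0–1 s: ½(10 + -4)(1) = 3 cm
1–6 s: ½(-4 + -8)(5) = -30 cm
6–9 s: ½(-8 + -9)(3) = -25.5 cm
Net displacement = -52.5 cm

-52.5 cm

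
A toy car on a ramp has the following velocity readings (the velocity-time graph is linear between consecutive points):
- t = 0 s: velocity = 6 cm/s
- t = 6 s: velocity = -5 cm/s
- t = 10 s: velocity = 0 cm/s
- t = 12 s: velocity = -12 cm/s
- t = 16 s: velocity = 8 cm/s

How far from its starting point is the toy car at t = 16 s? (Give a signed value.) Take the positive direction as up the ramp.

-27 cm

Net displacement equals the area under the velocity-time graph (areas below the axis count negative).
0–6 s: ½(6 + -5)(6) = 3 cm
6–10 s: ½(-5 + 0)(4) = -10 cm
10–12 s: ½(0 + -12)(2) = -12 cm
12–16 s: ½(-12 + 8)(4) = -8 cm
Net displacement = -27 cm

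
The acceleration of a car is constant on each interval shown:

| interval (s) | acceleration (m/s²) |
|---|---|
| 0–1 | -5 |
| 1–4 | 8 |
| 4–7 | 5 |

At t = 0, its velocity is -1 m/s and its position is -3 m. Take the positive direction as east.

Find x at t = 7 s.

On each constant-a segment, Δv = aΔt and Δx = v₀Δt + ½aΔt²; chain segment to segment.
0–1 s: v starts -1 m/s; Δx = -1·1 + ½·-5·1² = -3.5 m; v ends -6 m/s.
1–4 s: v starts -6 m/s; Δx = -6·3 + ½·8·3² = 18 m; v ends 18 m/s.
4–7 s: v starts 18 m/s; Δx = 18·3 + ½·5·3² = 76.5 m; v ends 33 m/s.
x(7) = -3 + Σ Δx = 88 m.

88 m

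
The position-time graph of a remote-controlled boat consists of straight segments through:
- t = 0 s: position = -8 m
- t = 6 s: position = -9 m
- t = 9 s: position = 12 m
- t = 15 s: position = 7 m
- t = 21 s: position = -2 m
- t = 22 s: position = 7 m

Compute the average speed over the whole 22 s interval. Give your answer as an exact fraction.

Average speed = (total path length)/(elapsed time); on a piecewise-linear x-t graph the path length is Σ|Δx|.
0–6 s: |Δx| = |-9 − -8| = 1 m
6–9 s: |Δx| = |12 − -9| = 21 m
9–15 s: |Δx| = |7 − 12| = 5 m
15–21 s: |Δx| = |-2 − 7| = 9 m
21–22 s: |Δx| = |7 − -2| = 9 m
Total path = 45 m; average speed = 45/22 = 45/22 m/s.

45/22 m/s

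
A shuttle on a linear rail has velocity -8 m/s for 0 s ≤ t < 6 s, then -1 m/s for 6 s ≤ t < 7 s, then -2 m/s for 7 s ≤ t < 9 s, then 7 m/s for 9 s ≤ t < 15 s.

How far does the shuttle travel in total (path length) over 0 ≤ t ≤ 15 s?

Total distance travelled is ∫|v| dt — sum the magnitudes of each area piece.
0–6 s: |-8| × 6 = 48 m
6–7 s: |-1| × 1 = 1 m
7–9 s: |-2| × 2 = 4 m
9–15 s: |7| × 6 = 42 m
Total distance = 95 m

95 m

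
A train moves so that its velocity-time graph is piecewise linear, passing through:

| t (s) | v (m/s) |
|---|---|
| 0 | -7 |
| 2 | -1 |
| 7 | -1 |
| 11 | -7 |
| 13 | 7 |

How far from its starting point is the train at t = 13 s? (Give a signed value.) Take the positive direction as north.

-29 m

Net displacement equals the area under the velocity-time graph (areas below the axis count negative).
0–2 s: ½(-7 + -1)(2) = -8 m
2–7 s: -1 × 5 = -5 m
7–11 s: ½(-1 + -7)(4) = -16 m
11–13 s: ½(-7 + 7)(2) = 0 m
Net displacement = -29 m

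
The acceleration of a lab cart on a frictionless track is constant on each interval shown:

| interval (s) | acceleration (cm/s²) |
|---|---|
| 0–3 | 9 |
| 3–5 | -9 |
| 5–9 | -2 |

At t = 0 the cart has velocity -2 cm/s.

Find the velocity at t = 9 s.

Δv equals the area under the a-t graph; then v = v₀ + Δv.
0–3 s: 9 × 3 = 27 cm/s
3–5 s: -9 × 2 = -18 cm/s
5–9 s: -2 × 4 = -8 cm/s
Δv = 1 cm/s, so v(9) = -2 + (1) = -1 cm/s.

-1 cm/s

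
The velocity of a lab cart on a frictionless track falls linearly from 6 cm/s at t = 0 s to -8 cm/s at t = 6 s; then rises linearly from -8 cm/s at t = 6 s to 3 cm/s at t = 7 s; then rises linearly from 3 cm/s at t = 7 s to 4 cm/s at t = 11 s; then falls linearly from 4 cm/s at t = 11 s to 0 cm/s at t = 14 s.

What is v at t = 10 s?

3.75 cm/s

On 7–11 s the graph is linear from 3 to 4 cm/s: v(10) = 3 + (4 − 3)·(10 − 7)/(11 − 7) = 3.75 cm/s.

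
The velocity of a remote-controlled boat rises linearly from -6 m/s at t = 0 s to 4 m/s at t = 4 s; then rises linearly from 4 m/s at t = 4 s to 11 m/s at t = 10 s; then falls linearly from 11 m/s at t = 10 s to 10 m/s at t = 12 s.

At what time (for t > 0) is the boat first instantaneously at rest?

v changes sign on 0–4 s (from -6 to 4); the graph is linear there, so v = 0 at t = 0 + (6)·(4 − 0)/(4 − -6) = 2.4 s.

t = 2.4 s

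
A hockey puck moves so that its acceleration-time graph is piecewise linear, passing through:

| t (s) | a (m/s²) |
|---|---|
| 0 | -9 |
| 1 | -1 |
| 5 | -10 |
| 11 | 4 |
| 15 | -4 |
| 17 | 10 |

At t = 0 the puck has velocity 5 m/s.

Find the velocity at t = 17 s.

Δv equals the area under the a-t graph; then v = v₀ + Δv.
0–1 s: ½(-9 + -1)(1) = -5 m/s
1–5 s: ½(-1 + -10)(4) = -22 m/s
5–11 s: ½(-10 + 4)(6) = -18 m/s
11–15 s: ½(4 + -4)(4) = 0 m/s
15–17 s: ½(-4 + 10)(2) = 6 m/s
Δv = -39 m/s, so v(17) = 5 + (-39) = -34 m/s.

-34 m/s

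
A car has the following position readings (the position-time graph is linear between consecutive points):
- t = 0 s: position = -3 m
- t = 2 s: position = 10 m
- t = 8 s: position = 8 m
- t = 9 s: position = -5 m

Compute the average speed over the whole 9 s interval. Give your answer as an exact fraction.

Average speed = (total path length)/(elapsed time); on a piecewise-linear x-t graph the path length is Σ|Δx|.
0–2 s: |Δx| = |10 − -3| = 13 m
2–8 s: |Δx| = |8 − 10| = 2 m
8–9 s: |Δx| = |-5 − 8| = 13 m
Total path = 28 m; average speed = 28/9 = 28/9 m/s.

28/9 m/s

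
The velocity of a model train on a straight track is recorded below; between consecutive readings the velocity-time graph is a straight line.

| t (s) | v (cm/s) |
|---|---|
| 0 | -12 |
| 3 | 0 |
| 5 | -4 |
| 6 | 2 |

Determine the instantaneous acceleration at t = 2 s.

4 cm/s²

Acceleration is the slope of the v-t graph on 0–3 s: (0 − -12)/(3 − 0) = 4 cm/s².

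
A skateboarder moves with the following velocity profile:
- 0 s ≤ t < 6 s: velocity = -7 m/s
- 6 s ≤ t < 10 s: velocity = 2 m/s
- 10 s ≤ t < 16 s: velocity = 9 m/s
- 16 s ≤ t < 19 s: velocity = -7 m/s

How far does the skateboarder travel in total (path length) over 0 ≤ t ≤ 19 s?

Distance (not displacement) is the total path length: add the absolute areas under v-t.
0–6 s: |-7| × 6 = 42 m
6–10 s: |2| × 4 = 8 m
10–16 s: |9| × 6 = 54 m
16–19 s: |-7| × 3 = 21 m
Total distance = 125 m

125 m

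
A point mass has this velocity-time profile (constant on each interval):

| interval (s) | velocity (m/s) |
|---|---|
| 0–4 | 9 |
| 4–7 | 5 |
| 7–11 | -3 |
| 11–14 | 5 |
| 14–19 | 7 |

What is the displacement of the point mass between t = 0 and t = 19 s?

Displacement is the signed area under the v-t curve.
0–4 s: 9 × 4 = 36 m
4–7 s: 5 × 3 = 15 m
7–11 s: -3 × 4 = -12 m
11–14 s: 5 × 3 = 15 m
14–19 s: 7 × 5 = 35 m
Net displacement = 89 m

89 m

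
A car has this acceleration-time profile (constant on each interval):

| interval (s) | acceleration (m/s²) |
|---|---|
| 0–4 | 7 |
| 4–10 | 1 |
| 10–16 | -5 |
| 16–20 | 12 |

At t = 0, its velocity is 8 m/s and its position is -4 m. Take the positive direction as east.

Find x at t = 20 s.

On each constant-a segment, Δv = aΔt and Δx = v₀Δt + ½aΔt²; chain segment to segment.
0–4 s: v starts 8 m/s; Δx = 8·4 + ½·7·4² = 88 m; v ends 36 m/s.
4–10 s: v starts 36 m/s; Δx = 36·6 + ½·1·6² = 234 m; v ends 42 m/s.
10–16 s: v starts 42 m/s; Δx = 42·6 + ½·-5·6² = 162 m; v ends 12 m/s.
16–20 s: v starts 12 m/s; Δx = 12·4 + ½·12·4² = 144 m; v ends 60 m/s.
x(20) = -4 + Σ Δx = 624 m.

624 m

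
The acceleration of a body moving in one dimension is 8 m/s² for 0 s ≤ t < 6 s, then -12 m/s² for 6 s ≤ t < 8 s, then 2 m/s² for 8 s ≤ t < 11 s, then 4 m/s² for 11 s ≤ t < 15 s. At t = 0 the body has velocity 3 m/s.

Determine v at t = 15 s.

Δv equals the area under the a-t graph; then v = v₀ + Δv.
0–6 s: 8 × 6 = 48 m/s
6–8 s: -12 × 2 = -24 m/s
8–11 s: 2 × 3 = 6 m/s
11–15 s: 4 × 4 = 16 m/s
Δv = 46 m/s, so v(15) = 3 + (46) = 49 m/s.

49 m/s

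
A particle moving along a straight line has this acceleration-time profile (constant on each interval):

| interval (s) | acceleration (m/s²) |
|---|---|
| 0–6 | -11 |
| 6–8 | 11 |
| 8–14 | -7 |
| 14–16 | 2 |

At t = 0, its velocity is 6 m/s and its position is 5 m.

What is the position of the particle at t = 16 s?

On each constant-a segment, Δv = aΔt and Δx = v₀Δt + ½aΔt²; chain segment to segment.
0–6 s: v starts 6 m/s; Δx = 6·6 + ½·-11·6² = -162 m; v ends -60 m/s.
6–8 s: v starts -60 m/s; Δx = -60·2 + ½·11·2² = -98 m; v ends -38 m/s.
8–14 s: v starts -38 m/s; Δx = -38·6 + ½·-7·6² = -354 m; v ends -80 m/s.
14–16 s: v starts -80 m/s; Δx = -80·2 + ½·2·2² = -156 m; v ends -76 m/s.
x(16) = 5 + Σ Δx = -765 m.

-765 m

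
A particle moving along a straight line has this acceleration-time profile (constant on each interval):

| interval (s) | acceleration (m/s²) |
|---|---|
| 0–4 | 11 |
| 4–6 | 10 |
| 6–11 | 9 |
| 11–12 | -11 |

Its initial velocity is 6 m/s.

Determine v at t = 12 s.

Δv equals the area under the a-t graph; then v = v₀ + Δv.
0–4 s: 11 × 4 = 44 m/s
4–6 s: 10 × 2 = 20 m/s
6–11 s: 9 × 5 = 45 m/s
11–12 s: -11 × 1 = -11 m/s
Δv = 98 m/s, so v(12) = 6 + (98) = 104 m/s.

104 m/s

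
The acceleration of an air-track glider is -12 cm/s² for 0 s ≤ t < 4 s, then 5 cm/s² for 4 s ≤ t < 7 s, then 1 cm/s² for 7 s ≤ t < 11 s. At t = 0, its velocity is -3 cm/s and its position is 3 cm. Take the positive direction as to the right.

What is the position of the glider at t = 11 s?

-371.5 cm

On each constant-a segment, Δv = aΔt and Δx = v₀Δt + ½aΔt²; chain segment to segment.
0–4 s: v starts -3 cm/s; Δx = -3·4 + ½·-12·4² = -108 cm; v ends -51 cm/s.
4–7 s: v starts -51 cm/s; Δx = -51·3 + ½·5·3² = -130.5 cm; v ends -36 cm/s.
7–11 s: v starts -36 cm/s; Δx = -36·4 + ½·1·4² = -136 cm; v ends -32 cm/s.
x(11) = 3 + Σ Δx = -371.5 cm.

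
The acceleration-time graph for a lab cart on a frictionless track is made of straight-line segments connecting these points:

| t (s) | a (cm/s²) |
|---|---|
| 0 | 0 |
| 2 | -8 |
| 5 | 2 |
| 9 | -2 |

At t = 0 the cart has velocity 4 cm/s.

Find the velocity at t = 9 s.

-13 cm/s

Δv equals the area under the a-t graph; then v = v₀ + Δv.
0–2 s: ½(0 + -8)(2) = -8 cm/s
2–5 s: ½(-8 + 2)(3) = -9 cm/s
5–9 s: ½(2 + -2)(4) = 0 cm/s
Δv = -17 cm/s, so v(9) = 4 + (-17) = -13 cm/s.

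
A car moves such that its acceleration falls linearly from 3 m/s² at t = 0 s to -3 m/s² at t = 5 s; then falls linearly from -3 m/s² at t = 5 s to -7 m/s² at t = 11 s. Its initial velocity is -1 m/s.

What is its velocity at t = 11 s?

Δv equals the area under the a-t graph; then v = v₀ + Δv.
0–5 s: ½(3 + -3)(5) = 0 m/s
5–11 s: ½(-3 + -7)(6) = -30 m/s
Δv = -30 m/s, so v(11) = -1 + (-30) = -31 m/s.

-31 m/s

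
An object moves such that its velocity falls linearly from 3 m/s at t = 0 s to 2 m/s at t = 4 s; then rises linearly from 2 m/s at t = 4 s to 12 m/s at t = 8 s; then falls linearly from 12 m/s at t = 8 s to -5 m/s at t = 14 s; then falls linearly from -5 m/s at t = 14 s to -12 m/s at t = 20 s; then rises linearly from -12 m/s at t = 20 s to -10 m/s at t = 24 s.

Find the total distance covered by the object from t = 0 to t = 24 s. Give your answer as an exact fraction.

2768/17 m

Distance (not displacement) is the total path length: add the absolute areas under v-t.
0–4 s: |½(3 + 2)(4)| = 10 m
4–8 s: |½(2 + 12)(4)| = 28 m
8–14 s: v = 0 at t = 208/17 s; triangle areas 432/17 + 75/17 = 507/17 m
14–20 s: |½(-5 + -12)(6)| = 51 m
20–24 s: |½(-12 + -10)(4)| = 44 m
Total distance = 2768/17 m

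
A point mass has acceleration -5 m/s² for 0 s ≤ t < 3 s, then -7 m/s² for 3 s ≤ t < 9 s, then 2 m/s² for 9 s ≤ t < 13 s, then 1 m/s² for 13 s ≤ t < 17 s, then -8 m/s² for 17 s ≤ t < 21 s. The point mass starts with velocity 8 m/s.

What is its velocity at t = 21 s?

-69 m/s

Δv equals the area under the a-t graph; then v = v₀ + Δv.
0–3 s: -5 × 3 = -15 m/s
3–9 s: -7 × 6 = -42 m/s
9–13 s: 2 × 4 = 8 m/s
13–17 s: 1 × 4 = 4 m/s
17–21 s: -8 × 4 = -32 m/s
Δv = -77 m/s, so v(21) = 8 + (-77) = -69 m/s.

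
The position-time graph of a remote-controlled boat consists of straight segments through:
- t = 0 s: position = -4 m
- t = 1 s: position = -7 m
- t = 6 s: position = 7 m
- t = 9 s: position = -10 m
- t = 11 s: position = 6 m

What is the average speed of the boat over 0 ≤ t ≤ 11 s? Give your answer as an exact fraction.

Average speed = (total path length)/(elapsed time); on a piecewise-linear x-t graph the path length is Σ|Δx|.
0–1 s: |Δx| = |-7 − -4| = 3 m
1–6 s: |Δx| = |7 − -7| = 14 m
6–9 s: |Δx| = |-10 − 7| = 17 m
9–11 s: |Δx| = |6 − -10| = 16 m
Total path = 50 m; average speed = 50/11 = 50/11 m/s.

50/11 m/s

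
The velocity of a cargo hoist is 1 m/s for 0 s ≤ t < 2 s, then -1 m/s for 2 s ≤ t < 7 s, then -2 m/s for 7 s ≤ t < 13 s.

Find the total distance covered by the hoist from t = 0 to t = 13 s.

19 m

Total distance travelled is ∫|v| dt — sum the magnitudes of each area piece.
0–2 s: |1| × 2 = 2 m
2–7 s: |-1| × 5 = 5 m
7–13 s: |-2| × 6 = 12 m
Total distance = 19 m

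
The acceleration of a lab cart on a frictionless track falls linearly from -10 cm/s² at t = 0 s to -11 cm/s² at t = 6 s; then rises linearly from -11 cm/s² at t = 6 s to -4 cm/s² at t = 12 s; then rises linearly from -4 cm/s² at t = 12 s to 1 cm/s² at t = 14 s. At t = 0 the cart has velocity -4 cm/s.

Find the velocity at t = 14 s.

Δv equals the area under the a-t graph; then v = v₀ + Δv.
0–6 s: ½(-10 + -11)(6) = -63 cm/s
6–12 s: ½(-11 + -4)(6) = -45 cm/s
12–14 s: ½(-4 + 1)(2) = -3 cm/s
Δv = -111 cm/s, so v(14) = -4 + (-111) = -115 cm/s.

-115 cm/s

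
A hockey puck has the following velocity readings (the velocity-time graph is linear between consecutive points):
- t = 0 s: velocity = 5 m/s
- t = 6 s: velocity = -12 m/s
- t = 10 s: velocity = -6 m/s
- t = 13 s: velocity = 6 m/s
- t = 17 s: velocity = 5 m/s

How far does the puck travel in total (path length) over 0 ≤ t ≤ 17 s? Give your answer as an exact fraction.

Total distance travelled is ∫|v| dt — sum the magnitudes of each area piece.
0–6 s: v = 0 at t = 30/17 s; triangle areas 75/17 + 432/17 = 507/17 m
6–10 s: |½(-12 + -6)(4)| = 36 m
10–13 s: v = 0 at t = 11.5 s; triangle areas 4.5 + 4.5 = 9 m
13–17 s: |½(6 + 5)(4)| = 22 m
Total distance = 1646/17 m

1646/17 m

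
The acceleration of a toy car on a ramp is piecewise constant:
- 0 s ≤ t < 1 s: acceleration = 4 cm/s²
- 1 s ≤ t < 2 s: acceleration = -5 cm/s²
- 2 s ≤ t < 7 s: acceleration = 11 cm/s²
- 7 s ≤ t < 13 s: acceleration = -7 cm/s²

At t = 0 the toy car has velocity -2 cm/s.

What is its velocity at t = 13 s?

10 cm/s

Δv equals the area under the a-t graph; then v = v₀ + Δv.
0–1 s: 4 × 1 = 4 cm/s
1–2 s: -5 × 1 = -5 cm/s
2–7 s: 11 × 5 = 55 cm/s
7–13 s: -7 × 6 = -42 cm/s
Δv = 12 cm/s, so v(13) = -2 + (12) = 10 cm/s.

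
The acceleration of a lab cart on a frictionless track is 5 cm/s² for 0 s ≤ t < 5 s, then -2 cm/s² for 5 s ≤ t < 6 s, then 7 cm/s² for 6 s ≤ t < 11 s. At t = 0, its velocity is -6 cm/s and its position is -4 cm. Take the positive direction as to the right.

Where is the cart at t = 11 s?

219 cm

On each constant-a segment, Δv = aΔt and Δx = v₀Δt + ½aΔt²; chain segment to segment.
0–5 s: v starts -6 cm/s; Δx = -6·5 + ½·5·5² = 32.5 cm; v ends 19 cm/s.
5–6 s: v starts 19 cm/s; Δx = 19·1 + ½·-2·1² = 18 cm; v ends 17 cm/s.
6–11 s: v starts 17 cm/s; Δx = 17·5 + ½·7·5² = 172.5 cm; v ends 52 cm/s.
x(11) = -4 + Σ Δx = 219 cm.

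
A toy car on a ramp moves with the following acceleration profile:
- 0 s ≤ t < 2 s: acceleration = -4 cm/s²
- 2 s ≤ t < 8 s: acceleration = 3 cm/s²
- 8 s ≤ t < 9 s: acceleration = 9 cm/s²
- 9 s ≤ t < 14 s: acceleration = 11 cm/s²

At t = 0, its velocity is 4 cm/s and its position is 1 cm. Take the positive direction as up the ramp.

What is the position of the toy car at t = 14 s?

On each constant-a segment, Δv = aΔt and Δx = v₀Δt + ½aΔt²; chain segment to segment.
0–2 s: v starts 4 cm/s; Δx = 4·2 + ½·-4·2² = 0 cm; v ends -4 cm/s.
2–8 s: v starts -4 cm/s; Δx = -4·6 + ½·3·6² = 30 cm; v ends 14 cm/s.
8–9 s: v starts 14 cm/s; Δx = 14·1 + ½·9·1² = 18.5 cm; v ends 23 cm/s.
9–14 s: v starts 23 cm/s; Δx = 23·5 + ½·11·5² = 252.5 cm; v ends 78 cm/s.
x(14) = 1 + Σ Δx = 302 cm.

302 cm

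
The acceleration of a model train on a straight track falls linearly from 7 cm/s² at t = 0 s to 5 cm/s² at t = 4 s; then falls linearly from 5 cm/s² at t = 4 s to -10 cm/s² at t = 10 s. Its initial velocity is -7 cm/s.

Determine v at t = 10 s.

2 cm/s

Δv equals the area under the a-t graph; then v = v₀ + Δv.
0–4 s: ½(7 + 5)(4) = 24 cm/s
4–10 s: ½(5 + -10)(6) = -15 cm/s
Δv = 9 cm/s, so v(10) = -7 + (9) = 2 cm/s.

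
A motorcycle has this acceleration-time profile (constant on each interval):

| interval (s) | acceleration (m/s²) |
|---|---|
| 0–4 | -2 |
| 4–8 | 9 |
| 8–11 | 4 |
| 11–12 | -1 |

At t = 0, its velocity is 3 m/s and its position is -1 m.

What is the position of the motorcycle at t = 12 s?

200.5 m

On each constant-a segment, Δv = aΔt and Δx = v₀Δt + ½aΔt²; chain segment to segment.
0–4 s: v starts 3 m/s; Δx = 3·4 + ½·-2·4² = -4 m; v ends -5 m/s.
4–8 s: v starts -5 m/s; Δx = -5·4 + ½·9·4² = 52 m; v ends 31 m/s.
8–11 s: v starts 31 m/s; Δx = 31·3 + ½·4·3² = 111 m; v ends 43 m/s.
11–12 s: v starts 43 m/s; Δx = 43·1 + ½·-1·1² = 42.5 m; v ends 42 m/s.
x(12) = -1 + Σ Δx = 200.5 m.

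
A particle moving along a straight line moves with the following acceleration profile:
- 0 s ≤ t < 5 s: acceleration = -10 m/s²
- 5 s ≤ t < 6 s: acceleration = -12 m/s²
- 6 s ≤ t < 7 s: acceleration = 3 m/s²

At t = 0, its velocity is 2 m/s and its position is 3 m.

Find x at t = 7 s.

On each constant-a segment, Δv = aΔt and Δx = v₀Δt + ½aΔt²; chain segment to segment.
0–5 s: v starts 2 m/s; Δx = 2·5 + ½·-10·5² = -115 m; v ends -48 m/s.
5–6 s: v starts -48 m/s; Δx = -48·1 + ½·-12·1² = -54 m; v ends -60 m/s.
6–7 s: v starts -60 m/s; Δx = -60·1 + ½·3·1² = -58.5 m; v ends -57 m/s.
x(7) = 3 + Σ Δx = -224.5 m.

-224.5 m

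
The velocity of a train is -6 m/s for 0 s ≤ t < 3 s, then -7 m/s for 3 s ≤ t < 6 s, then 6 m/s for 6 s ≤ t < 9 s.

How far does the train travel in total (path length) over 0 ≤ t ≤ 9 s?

57 m

Distance (not displacement) is the total path length: add the absolute areas under v-t.
0–3 s: |-6| × 3 = 18 m
3–6 s: |-7| × 3 = 21 m
6–9 s: |6| × 3 = 18 m
Total distance = 57 m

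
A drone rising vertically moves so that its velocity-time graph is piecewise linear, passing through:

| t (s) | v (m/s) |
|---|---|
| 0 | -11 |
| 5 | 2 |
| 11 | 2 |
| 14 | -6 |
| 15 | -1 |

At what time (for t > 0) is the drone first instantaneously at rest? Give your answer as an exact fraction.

v changes sign on 0–5 s (from -11 to 2); the graph is linear there, so v = 0 at t = 0 + (11)·(5 − 0)/(2 − -11) = 55/13 s.

t = 55/13 s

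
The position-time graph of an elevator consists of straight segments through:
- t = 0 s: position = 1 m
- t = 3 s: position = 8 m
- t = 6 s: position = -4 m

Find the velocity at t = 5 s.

-4 m/s

Velocity is the slope of the x-t graph on 3–6 s: (-4 − 8)/(6 − 3) = -4 m/s.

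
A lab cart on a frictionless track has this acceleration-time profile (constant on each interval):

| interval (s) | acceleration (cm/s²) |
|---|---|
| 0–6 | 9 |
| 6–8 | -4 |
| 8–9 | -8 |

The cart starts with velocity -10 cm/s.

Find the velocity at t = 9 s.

Δv equals the area under the a-t graph; then v = v₀ + Δv.
0–6 s: 9 × 6 = 54 cm/s
6–8 s: -4 × 2 = -8 cm/s
8–9 s: -8 × 1 = -8 cm/s
Δv = 38 cm/s, so v(9) = -10 + (38) = 28 cm/s.

28 cm/s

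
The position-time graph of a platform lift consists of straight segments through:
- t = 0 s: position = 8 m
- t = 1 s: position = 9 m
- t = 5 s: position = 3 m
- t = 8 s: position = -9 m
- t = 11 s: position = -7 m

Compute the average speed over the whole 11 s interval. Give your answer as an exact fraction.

Average speed = (total path length)/(elapsed time); on a piecewise-linear x-t graph the path length is Σ|Δx|.
0–1 s: |Δx| = |9 − 8| = 1 m
1–5 s: |Δx| = |3 − 9| = 6 m
5–8 s: |Δx| = |-9 − 3| = 12 m
8–11 s: |Δx| = |-7 − -9| = 2 m
Total path = 21 m; average speed = 21/11 = 21/11 m/s.

21/11 m/s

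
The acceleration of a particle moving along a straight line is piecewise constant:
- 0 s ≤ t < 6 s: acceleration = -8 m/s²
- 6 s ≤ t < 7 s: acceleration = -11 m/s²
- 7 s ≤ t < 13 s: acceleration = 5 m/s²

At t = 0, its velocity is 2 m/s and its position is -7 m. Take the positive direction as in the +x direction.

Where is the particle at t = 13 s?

On each constant-a segment, Δv = aΔt and Δx = v₀Δt + ½aΔt²; chain segment to segment.
0–6 s: v starts 2 m/s; Δx = 2·6 + ½·-8·6² = -132 m; v ends -46 m/s.
6–7 s: v starts -46 m/s; Δx = -46·1 + ½·-11·1² = -51.5 m; v ends -57 m/s.
7–13 s: v starts -57 m/s; Δx = -57·6 + ½·5·6² = -252 m; v ends -27 m/s.
x(13) = -7 + Σ Δx = -442.5 m.

-442.5 m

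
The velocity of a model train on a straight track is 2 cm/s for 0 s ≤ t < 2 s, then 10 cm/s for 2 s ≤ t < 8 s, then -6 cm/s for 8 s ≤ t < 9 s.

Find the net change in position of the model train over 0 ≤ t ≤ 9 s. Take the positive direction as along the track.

Net displacement equals the area under the velocity-time graph (areas below the axis count negative).
0–2 s: 2 × 2 = 4 cm
2–8 s: 10 × 6 = 60 cm
8–9 s: -6 × 1 = -6 cm
Net displacement = 58 cm

58 cm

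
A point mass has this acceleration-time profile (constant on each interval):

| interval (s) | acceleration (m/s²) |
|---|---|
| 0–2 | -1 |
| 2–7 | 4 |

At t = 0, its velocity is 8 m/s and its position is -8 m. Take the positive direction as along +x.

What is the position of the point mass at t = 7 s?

On each constant-a segment, Δv = aΔt and Δx = v₀Δt + ½aΔt²; chain segment to segment.
0–2 s: v starts 8 m/s; Δx = 8·2 + ½·-1·2² = 14 m; v ends 6 m/s.
2–7 s: v starts 6 m/s; Δx = 6·5 + ½·4·5² = 80 m; v ends 26 m/s.
x(7) = -8 + Σ Δx = 86 m.

86 m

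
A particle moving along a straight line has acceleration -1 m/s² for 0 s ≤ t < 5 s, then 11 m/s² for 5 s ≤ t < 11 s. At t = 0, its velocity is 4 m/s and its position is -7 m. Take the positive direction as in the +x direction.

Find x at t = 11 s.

On each constant-a segment, Δv = aΔt and Δx = v₀Δt + ½aΔt²; chain segment to segment.
0–5 s: v starts 4 m/s; Δx = 4·5 + ½·-1·5² = 7.5 m; v ends -1 m/s.
5–11 s: v starts -1 m/s; Δx = -1·6 + ½·11·6² = 192 m; v ends 65 m/s.
x(11) = -7 + Σ Δx = 192.5 m.

192.5 m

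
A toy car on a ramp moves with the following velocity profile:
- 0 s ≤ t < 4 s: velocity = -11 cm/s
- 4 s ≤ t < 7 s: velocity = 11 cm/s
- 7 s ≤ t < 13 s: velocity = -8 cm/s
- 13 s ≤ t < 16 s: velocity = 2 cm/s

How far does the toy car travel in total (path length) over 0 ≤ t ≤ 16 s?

Distance (not displacement) is the total path length: add the absolute areas under v-t.
0–4 s: |-11| × 4 = 44 cm
4–7 s: |11| × 3 = 33 cm
7–13 s: |-8| × 6 = 48 cm
13–16 s: |2| × 3 = 6 cm
Total distance = 131 cm

131 cm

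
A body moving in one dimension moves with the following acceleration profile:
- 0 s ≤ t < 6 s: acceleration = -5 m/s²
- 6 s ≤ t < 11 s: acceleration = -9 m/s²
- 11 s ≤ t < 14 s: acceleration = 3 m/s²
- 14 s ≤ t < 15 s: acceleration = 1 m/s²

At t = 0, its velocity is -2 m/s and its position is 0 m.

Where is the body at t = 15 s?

-659.5 m

On each constant-a segment, Δv = aΔt and Δx = v₀Δt + ½aΔt²; chain segment to segment.
0–6 s: v starts -2 m/s; Δx = -2·6 + ½·-5·6² = -102 m; v ends -32 m/s.
6–11 s: v starts -32 m/s; Δx = -32·5 + ½·-9·5² = -272.5 m; v ends -77 m/s.
11–14 s: v starts -77 m/s; Δx = -77·3 + ½·3·3² = -217.5 m; v ends -68 m/s.
14–15 s: v starts -68 m/s; Δx = -68·1 + ½·1·1² = -67.5 m; v ends -67 m/s.
x(15) = 0 + Σ Δx = -659.5 m.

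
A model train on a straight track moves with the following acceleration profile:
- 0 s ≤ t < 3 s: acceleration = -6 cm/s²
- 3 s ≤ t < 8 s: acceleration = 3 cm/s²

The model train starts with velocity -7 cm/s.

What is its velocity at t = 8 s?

-10 cm/s

Δv equals the area under the a-t graph; then v = v₀ + Δv.
0–3 s: -6 × 3 = -18 cm/s
3–8 s: 3 × 5 = 15 cm/s
Δv = -3 cm/s, so v(8) = -7 + (-3) = -10 cm/s.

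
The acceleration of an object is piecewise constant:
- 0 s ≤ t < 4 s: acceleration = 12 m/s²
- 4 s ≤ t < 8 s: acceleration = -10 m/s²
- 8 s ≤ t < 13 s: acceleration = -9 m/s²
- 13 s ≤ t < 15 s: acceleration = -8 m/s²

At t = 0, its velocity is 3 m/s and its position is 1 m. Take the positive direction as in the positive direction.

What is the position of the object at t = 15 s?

91.5 m

On each constant-a segment, Δv = aΔt and Δx = v₀Δt + ½aΔt²; chain segment to segment.
0–4 s: v starts 3 m/s; Δx = 3·4 + ½·12·4² = 108 m; v ends 51 m/s.
4–8 s: v starts 51 m/s; Δx = 51·4 + ½·-10·4² = 124 m; v ends 11 m/s.
8–13 s: v starts 11 m/s; Δx = 11·5 + ½·-9·5² = -57.5 m; v ends -34 m/s.
13–15 s: v starts -34 m/s; Δx = -34·2 + ½·-8·2² = -84 m; v ends -50 m/s.
x(15) = 1 + Σ Δx = 91.5 m.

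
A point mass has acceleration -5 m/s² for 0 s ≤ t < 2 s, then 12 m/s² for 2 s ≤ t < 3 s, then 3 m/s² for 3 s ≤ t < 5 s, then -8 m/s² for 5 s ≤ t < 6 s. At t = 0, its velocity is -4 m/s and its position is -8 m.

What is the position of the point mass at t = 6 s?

On each constant-a segment, Δv = aΔt and Δx = v₀Δt + ½aΔt²; chain segment to segment.
0–2 s: v starts -4 m/s; Δx = -4·2 + ½·-5·2² = -18 m; v ends -14 m/s.
2–3 s: v starts -14 m/s; Δx = -14·1 + ½·12·1² = -8 m; v ends -2 m/s.
3–5 s: v starts -2 m/s; Δx = -2·2 + ½·3·2² = 2 m; v ends 4 m/s.
5–6 s: v starts 4 m/s; Δx = 4·1 + ½·-8·1² = 0 m; v ends -4 m/s.
x(6) = -8 + Σ Δx = -32 m.

-32 m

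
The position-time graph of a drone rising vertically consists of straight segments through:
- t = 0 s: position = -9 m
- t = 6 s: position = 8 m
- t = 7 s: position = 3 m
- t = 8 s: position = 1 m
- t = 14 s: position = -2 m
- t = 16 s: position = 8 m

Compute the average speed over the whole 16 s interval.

Average speed = (total path length)/(elapsed time); on a piecewise-linear x-t graph the path length is Σ|Δx|.
0–6 s: |Δx| = |8 − -9| = 17 m
6–7 s: |Δx| = |3 − 8| = 5 m
7–8 s: |Δx| = |1 − 3| = 2 m
8–14 s: |Δx| = |-2 − 1| = 3 m
14–16 s: |Δx| = |8 − -2| = 10 m
Total path = 37 m; average speed = 37/16 = 2.3125 m/s.

2.3125 m/s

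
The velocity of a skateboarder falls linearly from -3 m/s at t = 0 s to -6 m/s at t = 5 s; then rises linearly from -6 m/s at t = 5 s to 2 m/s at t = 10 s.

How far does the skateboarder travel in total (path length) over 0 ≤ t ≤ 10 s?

35 m

Total distance travelled is ∫|v| dt — sum the magnitudes of each area piece.
0–5 s: |½(-3 + -6)(5)| = 22.5 m
5–10 s: v = 0 at t = 8.75 s; triangle areas 11.25 + 1.25 = 12.5 m
Total distance = 35 m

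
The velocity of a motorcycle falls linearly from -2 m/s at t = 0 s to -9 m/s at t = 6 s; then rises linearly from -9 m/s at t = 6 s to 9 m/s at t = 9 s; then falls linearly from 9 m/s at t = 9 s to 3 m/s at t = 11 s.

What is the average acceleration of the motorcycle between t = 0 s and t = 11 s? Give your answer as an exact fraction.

5/11 m/s²

Average acceleration = Δv/Δt = (3 − -2)/(11 − 0) = 5/11 m/s².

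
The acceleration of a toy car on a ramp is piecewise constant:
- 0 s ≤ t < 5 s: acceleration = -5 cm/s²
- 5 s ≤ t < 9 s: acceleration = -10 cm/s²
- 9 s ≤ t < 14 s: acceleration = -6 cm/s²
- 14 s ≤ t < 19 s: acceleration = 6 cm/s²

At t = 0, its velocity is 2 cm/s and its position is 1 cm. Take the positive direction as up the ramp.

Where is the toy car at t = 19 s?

On each constant-a segment, Δv = aΔt and Δx = v₀Δt + ½aΔt²; chain segment to segment.
0–5 s: v starts 2 cm/s; Δx = 2·5 + ½·-5·5² = -52.5 cm; v ends -23 cm/s.
5–9 s: v starts -23 cm/s; Δx = -23·4 + ½·-10·4² = -172 cm; v ends -63 cm/s.
9–14 s: v starts -63 cm/s; Δx = -63·5 + ½·-6·5² = -390 cm; v ends -93 cm/s.
14–19 s: v starts -93 cm/s; Δx = -93·5 + ½·6·5² = -390 cm; v ends -63 cm/s.
x(19) = 1 + Σ Δx = -1003.5 cm.

-1003.5 cm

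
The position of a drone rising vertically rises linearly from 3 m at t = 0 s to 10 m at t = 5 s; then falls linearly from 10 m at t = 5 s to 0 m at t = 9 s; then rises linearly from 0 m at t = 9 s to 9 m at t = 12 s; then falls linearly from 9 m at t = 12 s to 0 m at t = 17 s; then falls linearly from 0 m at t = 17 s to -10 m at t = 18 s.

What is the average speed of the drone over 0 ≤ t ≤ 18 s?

2.5 m/s

Average speed = (total path length)/(elapsed time); on a piecewise-linear x-t graph the path length is Σ|Δx|.
0–5 s: |Δx| = |10 − 3| = 7 m
5–9 s: |Δx| = |0 − 10| = 10 m
9–12 s: |Δx| = |9 − 0| = 9 m
12–17 s: |Δx| = |0 − 9| = 9 m
17–18 s: |Δx| = |-10 − 0| = 10 m
Total path = 45 m; average speed = 45/18 = 2.5 m/s.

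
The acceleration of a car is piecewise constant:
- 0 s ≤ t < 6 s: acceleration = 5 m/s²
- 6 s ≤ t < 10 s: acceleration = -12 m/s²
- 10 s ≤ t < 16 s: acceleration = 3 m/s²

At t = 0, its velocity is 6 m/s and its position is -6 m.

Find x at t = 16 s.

On each constant-a segment, Δv = aΔt and Δx = v₀Δt + ½aΔt²; chain segment to segment.
0–6 s: v starts 6 m/s; Δx = 6·6 + ½·5·6² = 126 m; v ends 36 m/s.
6–10 s: v starts 36 m/s; Δx = 36·4 + ½·-12·4² = 48 m; v ends -12 m/s.
10–16 s: v starts -12 m/s; Δx = -12·6 + ½·3·6² = -18 m; v ends 6 m/s.
x(16) = -6 + Σ Δx = 150 m.

150 m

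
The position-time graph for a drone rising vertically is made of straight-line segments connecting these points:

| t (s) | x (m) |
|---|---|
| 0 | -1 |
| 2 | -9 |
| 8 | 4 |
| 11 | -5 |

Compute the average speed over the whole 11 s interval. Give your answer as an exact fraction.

Average speed = (total path length)/(elapsed time); on a piecewise-linear x-t graph the path length is Σ|Δx|.
0–2 s: |Δx| = |-9 − -1| = 8 m
2–8 s: |Δx| = |4 − -9| = 13 m
8–11 s: |Δx| = |-5 − 4| = 9 m
Total path = 30 m; average speed = 30/11 = 30/11 m/s.

30/11 m/s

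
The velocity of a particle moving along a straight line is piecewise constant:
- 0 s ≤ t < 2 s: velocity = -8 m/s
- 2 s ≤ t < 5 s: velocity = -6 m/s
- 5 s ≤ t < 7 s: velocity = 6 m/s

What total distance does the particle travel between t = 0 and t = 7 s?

Total distance travelled is ∫|v| dt — sum the magnitudes of each area piece.
0–2 s: |-8| × 2 = 16 m
2–5 s: |-6| × 3 = 18 m
5–7 s: |6| × 2 = 12 m
Total distance = 46 m

46 m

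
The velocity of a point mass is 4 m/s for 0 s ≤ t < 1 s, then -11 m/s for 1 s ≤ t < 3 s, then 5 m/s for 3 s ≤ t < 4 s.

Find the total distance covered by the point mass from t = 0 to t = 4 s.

Total distance travelled is ∫|v| dt — sum the magnitudes of each area piece.
0–1 s: |4| × 1 = 4 m
1–3 s: |-11| × 2 = 22 m
3–4 s: |5| × 1 = 5 m
Total distance = 31 m

31 m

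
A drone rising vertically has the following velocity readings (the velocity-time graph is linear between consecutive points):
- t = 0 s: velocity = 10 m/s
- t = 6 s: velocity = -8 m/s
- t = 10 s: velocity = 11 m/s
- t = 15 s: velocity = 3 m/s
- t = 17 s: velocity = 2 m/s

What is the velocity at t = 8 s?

On 6–10 s the graph is linear from -8 to 11 m/s: v(8) = -8 + (11 − -8)·(8 − 6)/(10 − 6) = 1.5 m/s.

1.5 m/s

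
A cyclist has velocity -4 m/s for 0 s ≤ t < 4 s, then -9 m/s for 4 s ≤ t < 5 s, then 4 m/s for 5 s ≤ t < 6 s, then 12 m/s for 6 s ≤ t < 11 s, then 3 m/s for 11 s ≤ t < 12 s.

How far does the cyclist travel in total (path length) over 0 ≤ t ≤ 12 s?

92 m

Distance (not displacement) is the total path length: add the absolute areas under v-t.
0–4 s: |-4| × 4 = 16 m
4–5 s: |-9| × 1 = 9 m
5–6 s: |4| × 1 = 4 m
6–11 s: |12| × 5 = 60 m
11–12 s: |3| × 1 = 3 m
Total distance = 92 m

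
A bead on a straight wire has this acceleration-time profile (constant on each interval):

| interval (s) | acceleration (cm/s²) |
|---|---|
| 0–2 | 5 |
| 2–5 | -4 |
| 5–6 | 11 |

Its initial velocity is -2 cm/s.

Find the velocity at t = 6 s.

Δv equals the area under the a-t graph; then v = v₀ + Δv.
0–2 s: 5 × 2 = 10 cm/s
2–5 s: -4 × 3 = -12 cm/s
5–6 s: 11 × 1 = 11 cm/s
Δv = 9 cm/s, so v(6) = -2 + (9) = 7 cm/s.

7 cm/s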